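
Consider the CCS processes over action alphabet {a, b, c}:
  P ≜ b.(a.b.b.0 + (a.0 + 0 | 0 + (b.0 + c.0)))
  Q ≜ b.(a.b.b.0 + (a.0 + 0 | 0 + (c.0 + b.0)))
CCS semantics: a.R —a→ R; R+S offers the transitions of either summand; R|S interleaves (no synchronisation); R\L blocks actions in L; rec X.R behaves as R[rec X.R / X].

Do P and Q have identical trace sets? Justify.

LTS(P): 5 reachable states
  m0 = b.(a.b.b.0 + (a.0 + 0 | 0 + (b.0 + c.0))) :: —b→ m1
  m1 = a.b.b.0 + (a.0 + 0 | 0 + (b.0 + c.0)) :: —a→ m2, —a→ m3, —b→ m2, —c→ m2
  m2 = 0 :: deadlocked
  m3 = b.b.0 :: —b→ m4
  m4 = b.0 :: —b→ m2
LTS(Q): 5 reachable states
  n0 = b.(a.b.b.0 + (a.0 + 0 | 0 + (c.0 + b.0))) :: —b→ n1
  n1 = a.b.b.0 + (a.0 + 0 | 0 + (c.0 + b.0)) :: —a→ n2, —a→ n3, —b→ n2, —c→ n2
  n2 = 0 :: deadlocked
  n3 = b.b.0 :: —b→ n4
  n4 = b.0 :: —b→ n2
Bisimilarity quotient blocks:
  B0 = {m0, n0}
  B1 = {m1, n1}
  B2 = {m2, n2}
  B3 = {m3, n3}
  B4 = {m4, n4}
m0 ∈ B0, n0 ∈ B0 → same block
Bisimilar ⇒ trace-equivalent.

trace-equivalent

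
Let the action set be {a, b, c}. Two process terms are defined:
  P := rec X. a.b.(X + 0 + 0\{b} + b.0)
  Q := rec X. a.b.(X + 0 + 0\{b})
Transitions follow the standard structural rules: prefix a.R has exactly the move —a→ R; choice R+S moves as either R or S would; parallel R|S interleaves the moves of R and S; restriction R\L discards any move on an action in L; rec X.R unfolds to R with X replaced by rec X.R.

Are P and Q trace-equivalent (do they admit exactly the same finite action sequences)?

Reachable graph of P (4 states):
  p0 = rec X. a.b.(X + 0 + 0\{b} + b.0) | ··a··> p1
  p1 = b.((rec X. a.b.(X + 0 + 0\{b} + b.0)) + 0 + 0\{b} + b.0) | ··b··> p2
  p2 = (rec X. a.b.(X + 0 + 0\{b} + b.0)) + 0 + 0\{b} + b.0 | ··a··> p1, ··b··> p3
  p3 = 0 | ·
Reachable graph of Q (3 states):
  q0 = rec X. a.b.(X + 0 + 0\{b}) | ··a··> q1
  q1 = b.((rec X. a.b.(X + 0 + 0\{b})) + 0 + 0\{b}) | ··b··> q2
  q2 = (rec X. a.b.(X + 0 + 0\{b})) + 0 + 0\{b} | ··a··> q1
Executing abb from P (initial set {p0}):
  [1] a ⇒ {p1}
  [2] b ⇒ {p2}
  [3] b ⇒ {p3}
  — P admits the full trace.
Executing abb from Q (initial set {q0}):
  [1] a ⇒ {q1}
  [2] b ⇒ {q2}
  [3] b ⇒ ∅ (Q stuck)

trace-distinct — witness ⟨abb⟩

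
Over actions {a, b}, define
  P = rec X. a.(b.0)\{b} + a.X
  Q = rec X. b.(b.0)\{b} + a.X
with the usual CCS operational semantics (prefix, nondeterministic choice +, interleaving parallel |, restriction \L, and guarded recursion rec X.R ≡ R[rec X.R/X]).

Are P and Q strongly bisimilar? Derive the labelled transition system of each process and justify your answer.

P ≁ Q

LTS(P): 2 reachable states
  p0 = rec X. a.(b.0)\{b} + a.X :: =a=> p0, =a=> p1
  p1 = (b.0)\{b} :: deadlocked
LTS(Q): 2 reachable states
  q0 = rec X. b.(b.0)\{b} + a.X :: =a=> q0, =b=> q1
  q1 = (b.0)\{b} :: deadlocked
Coarsest stable partition (strong bisimilarity classes):
  B0 = {p0}
  B1 = {p1, q1}
  B2 = {q0}
p0 ∈ B0, q0 ∈ B2 → different blocks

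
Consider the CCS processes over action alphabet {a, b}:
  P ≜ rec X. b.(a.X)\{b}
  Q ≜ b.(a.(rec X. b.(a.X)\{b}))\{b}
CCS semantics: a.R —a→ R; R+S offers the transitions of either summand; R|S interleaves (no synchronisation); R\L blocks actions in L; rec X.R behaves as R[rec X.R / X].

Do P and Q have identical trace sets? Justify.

P's transition system — 3 states:
  s0 = rec X. b.(a.X)\{b} | --b--▸ s1
  s1 = (a.(rec X. b.(a.X)\{b}))\{b} | --a--▸ s2
  s2 = (rec X. b.(a.X)\{b})\{b} | ·
Q's transition system — 3 states:
  t0 = b.(a.(rec X. b.(a.X)\{b}))\{b} | --b--▸ t1
  t1 = (a.(rec X. b.(a.X)\{b}))\{b} | --a--▸ t2
  t2 = (rec X. b.(a.X)\{b})\{b} | ·
Coarsest stable partition (strong bisimilarity classes):
  B0 = {s0, t0}
  B1 = {s1, t1}
  B2 = {s2, t2}
s0 ∈ B0, t0 ∈ B0 → same block
Bisimilar ⇒ trace-equivalent.

YES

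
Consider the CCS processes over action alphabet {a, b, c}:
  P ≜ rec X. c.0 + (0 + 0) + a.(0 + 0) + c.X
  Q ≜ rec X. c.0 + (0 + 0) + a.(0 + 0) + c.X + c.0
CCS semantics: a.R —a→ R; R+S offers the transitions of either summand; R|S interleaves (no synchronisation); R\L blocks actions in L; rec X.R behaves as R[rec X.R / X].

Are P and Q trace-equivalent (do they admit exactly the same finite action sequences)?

Reachable graph of P (3 states):
  m0 = rec X. c.0 + (0 + 0) + a.(0 + 0) + c.X ⊢ —a→ m1, —c→ m0, —c→ m2
  m1 = 0 + 0 ⊢ stopped
  m2 = 0 ⊢ stopped
Reachable graph of Q (3 states):
  n0 = rec X. c.0 + (0 + 0) + a.(0 + 0) + c.X + c.0 ⊢ —a→ n1, —c→ n0, —c→ n2
  n1 = 0 + 0 ⊢ stopped
  n2 = 0 ⊢ stopped
Coarsest stable partition (strong bisimilarity classes):
  B0 = {m0, n0}
  B1 = {m1, m2, n1, n2}
m0 ∈ B0, n0 ∈ B0 → same block
Bisimilar ⇒ trace-equivalent.

trace-equivalent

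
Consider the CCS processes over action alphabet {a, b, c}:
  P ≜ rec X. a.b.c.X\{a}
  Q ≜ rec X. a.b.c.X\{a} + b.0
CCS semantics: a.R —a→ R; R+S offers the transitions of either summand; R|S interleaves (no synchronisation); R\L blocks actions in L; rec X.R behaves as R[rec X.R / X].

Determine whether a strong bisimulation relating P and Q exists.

P ≁ Q

P's transition system — 4 states:
  s0 = rec X. a.b.c.X\{a} :: -a-> s1
  s1 = b.c.(rec X. a.b.c.X\{a})\{a} :: -b-> s2
  s2 = c.(rec X. a.b.c.X\{a})\{a} :: -c-> s3
  s3 = (rec X. a.b.c.X\{a})\{a} :: ·
Q's transition system — 6 states:
  t0 = rec X. a.b.c.X\{a} + b.0 :: -a-> t1, -b-> t2
  t1 = b.c.(rec X. a.b.c.X\{a} + b.0)\{a} :: -b-> t3
  t2 = 0 :: ·
  t3 = c.(rec X. a.b.c.X\{a} + b.0)\{a} :: -c-> t4
  t4 = (rec X. a.b.c.X\{a} + b.0)\{a} :: -b-> t5
  t5 = 0\{a} :: ·
Coarsest stable partition (strong bisimilarity classes):
  B0 = {s0}
  B1 = {s1}
  B2 = {s2}
  B3 = {s3, t2, t5}
  B4 = {t0}
  B5 = {t1}
  B6 = {t3}
  B7 = {t4}
s0 ∈ B0, t0 ∈ B4 → different blocks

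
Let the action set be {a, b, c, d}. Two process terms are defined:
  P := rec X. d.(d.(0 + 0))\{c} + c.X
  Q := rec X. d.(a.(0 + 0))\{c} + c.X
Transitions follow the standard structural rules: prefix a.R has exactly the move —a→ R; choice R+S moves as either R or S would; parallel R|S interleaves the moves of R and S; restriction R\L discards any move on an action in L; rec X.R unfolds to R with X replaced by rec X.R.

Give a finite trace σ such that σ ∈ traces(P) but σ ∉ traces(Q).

dd

LTS(P): 3 reachable states
  p0 = rec X. d.(d.(0 + 0))\{c} + c.X ⊢ =c=> p0, =d=> p1
  p1 = (d.(0 + 0))\{c} ⊢ =d=> p2
  p2 = (0 + 0)\{c} ⊢ (no moves)
LTS(Q): 3 reachable states
  q0 = rec X. d.(a.(0 + 0))\{c} + c.X ⊢ =c=> q0, =d=> q1
  q1 = (a.(0 + 0))\{c} ⊢ =a=> q2
  q2 = (0 + 0)\{c} ⊢ (no moves)
Executing dd from P (initial set {p0}):
  [1] d ⇒ {p1}
  [2] d ⇒ {p2}
  P completes σ.
Executing dd from Q (initial set {q0}):
  [1] d ⇒ {q1}
  [2] d ⇒ ∅  — Q cannot continue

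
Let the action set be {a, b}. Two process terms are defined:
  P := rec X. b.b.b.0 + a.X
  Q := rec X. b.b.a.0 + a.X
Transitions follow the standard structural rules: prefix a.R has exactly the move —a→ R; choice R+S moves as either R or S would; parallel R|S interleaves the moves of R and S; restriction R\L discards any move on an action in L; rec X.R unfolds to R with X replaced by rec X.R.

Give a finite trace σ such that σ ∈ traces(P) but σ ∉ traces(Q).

bbb

Reachable graph of P (4 states):
  m0 = rec X. b.b.b.0 + a.X :: —a→ m0, —b→ m1
  m1 = b.b.0 :: —b→ m2
  m2 = b.0 :: —b→ m3
  m3 = 0 :: ∅
Reachable graph of Q (4 states):
  n0 = rec X. b.b.a.0 + a.X :: —a→ n0, —b→ n1
  n1 = b.a.0 :: —b→ n2
  n2 = a.0 :: —a→ n3
  n3 = 0 :: ∅
Run σ = ⟨bbb⟩ on P: start {m0}
  after b @ step 1: {m1}
  after b @ step 2: {m2}
  after b @ step 3: {m3}
  ✓ P
Run σ = ⟨bbb⟩ on Q: start {n0}
  after b @ step 1: {n1}
  after b @ step 2: {n2}
  after b @ step 3: ∅ (Q stuck)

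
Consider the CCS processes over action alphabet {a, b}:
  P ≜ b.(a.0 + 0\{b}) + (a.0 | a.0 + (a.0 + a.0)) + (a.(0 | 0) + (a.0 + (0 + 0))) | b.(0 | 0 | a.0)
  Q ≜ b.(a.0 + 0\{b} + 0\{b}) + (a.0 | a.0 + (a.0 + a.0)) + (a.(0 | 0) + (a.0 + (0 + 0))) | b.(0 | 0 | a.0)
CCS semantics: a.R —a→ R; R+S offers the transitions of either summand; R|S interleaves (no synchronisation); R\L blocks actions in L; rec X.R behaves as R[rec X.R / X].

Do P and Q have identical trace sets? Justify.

traces(P) = traces(Q)

P's transition system — 14 states:
  u0 = b.(a.0 + 0\{b}) + (a.0 | a.0 + (a.0 + a.0)) + (a.(0 | 0) + (a.0 + (0 + 0))) | b.(0 | 0 | a.0) has moves -a-> u1, -a-> u2, -a-> u3, -a-> u4, -a-> u5, -b-> u6, -b-> u7
  u1 = 0 has moves ·
  u2 = 0 | 0 | b.(0 | 0 | a.0) has moves -b-> u8
  u3 = 0 | a.0 has moves -a-> u9
  u4 = 0 | b.(0 | 0 | a.0) has moves -b-> u10
  u5 = a.0 | 0 has moves -a-> u9
  u6 = (a.(0 | 0) + (a.0 + (0 + 0))) | (0 | 0 | a.0) has moves -a-> u10, -a-> u11, -a-> u8
  u7 = a.0 + 0\{b} has moves -a-> u1
  u8 = 0 | 0 | (0 | 0 | a.0) has moves -a-> u12
  u9 = 0 | 0 has moves ·
  u10 = 0 | (0 | 0 | a.0) has moves -a-> u13
  u11 = (a.(0 | 0) + (a.0 + (0 + 0))) | (0 | 0 | 0) has moves -a-> u12, -a-> u13
  u12 = 0 | 0 | (0 | 0 | 0) has moves ·
  u13 = 0 | (0 | 0 | 0) has moves ·
Q's transition system — 14 states:
  v0 = b.(a.0 + 0\{b} + 0\{b}) + (a.0 | a.0 + (a.0 + a.0)) + (a.(0 | 0) + (a.0 + (0 + 0))) | b.(0 | 0 | a.0) has moves -a-> v1, -a-> v2, -a-> v3, -a-> v4, -a-> v5, -b-> v6, -b-> v7
  v1 = 0 has moves ·
  v2 = 0 | 0 | b.(0 | 0 | a.0) has moves -b-> v8
  v3 = 0 | a.0 has moves -a-> v9
  v4 = 0 | b.(0 | 0 | a.0) has moves -b-> v10
  v5 = a.0 | 0 has moves -a-> v9
  v6 = (a.(0 | 0) + (a.0 + (0 + 0))) | (0 | 0 | a.0) has moves -a-> v10, -a-> v11, -a-> v8
  v7 = a.0 + 0\{b} + 0\{b} has moves -a-> v1
  v8 = 0 | 0 | (0 | 0 | a.0) has moves -a-> v12
  v9 = 0 | 0 has moves ·
  v10 = 0 | (0 | 0 | a.0) has moves -a-> v13
  v11 = (a.(0 | 0) + (a.0 + (0 + 0))) | (0 | 0 | 0) has moves -a-> v12, -a-> v13
  v12 = 0 | 0 | (0 | 0 | 0) has moves ·
  v13 = 0 | (0 | 0 | 0) has moves ·
Coarsest stable partition (strong bisimilarity classes):
  B0 = {u0, v0}
  B1 = {u1, u12, u13, u9, v1, v12, v13, v9}
  B2 = {u10, u11, u3, u5, u7, u8, v10, v11, v3, v5, v7, v8}
  B3 = {u2, u4, v2, v4}
  B4 = {u6, v6}
u0 ∈ B0, v0 ∈ B0 → same block
Bisimilar ⇒ trace-equivalent.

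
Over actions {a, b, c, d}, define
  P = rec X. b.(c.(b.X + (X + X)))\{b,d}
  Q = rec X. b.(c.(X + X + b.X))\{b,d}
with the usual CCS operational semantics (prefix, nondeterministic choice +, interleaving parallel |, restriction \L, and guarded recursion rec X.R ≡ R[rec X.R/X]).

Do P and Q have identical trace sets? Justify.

P's transition system — 3 states:
  p0 = rec X. b.(c.(b.X + (X + X)))\{b,d} | =b=> p1
  p1 = (c.(b.(rec X. b.(c.(b.X + (X + X)))\{b,d}) + ((rec X. b.(c.(b.X + (X + X)))\{b,d}) + (rec X. b.(c.(b.X + (X + X)))\{b,d}))))\{b,d} | =c=> p2
  p2 = (b.(rec X. b.(c.(b.X + (X + X)))\{b,d}) + ((rec X. b.(c.(b.X + (X + X)))\{b,d}) + (rec X. b.(c.(b.X + (X + X)))\{b,d})))\{b,d} | stopped
Q's transition system — 3 states:
  q0 = rec X. b.(c.(X + X + b.X))\{b,d} | =b=> q1
  q1 = (c.((rec X. b.(c.(X + X + b.X))\{b,d}) + (rec X. b.(c.(X + X + b.X))\{b,d}) + b.(rec X. b.(c.(X + X + b.X))\{b,d})))\{b,d} | =c=> q2
  q2 = ((rec X. b.(c.(X + X + b.X))\{b,d}) + (rec X. b.(c.(X + X + b.X))\{b,d}) + b.(rec X. b.(c.(X + X + b.X))\{b,d}))\{b,d} | stopped
Partition-refinement fixed point:
  B0 = {p0, q0}
  B1 = {p1, q1}
  B2 = {p2, q2}
p0 ∈ B0, q0 ∈ B0 → same block
Bisimilar ⇒ trace-equivalent.

YES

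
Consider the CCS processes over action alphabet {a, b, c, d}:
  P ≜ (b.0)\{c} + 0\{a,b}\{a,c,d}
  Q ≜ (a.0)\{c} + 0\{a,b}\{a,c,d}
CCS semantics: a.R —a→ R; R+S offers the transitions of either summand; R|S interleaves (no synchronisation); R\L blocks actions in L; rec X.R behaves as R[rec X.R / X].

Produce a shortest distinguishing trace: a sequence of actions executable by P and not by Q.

P's transition system — 2 states:
  s0 = (b.0)\{c} + 0\{a,b}\{a,c,d} → =b=> s1
  s1 = 0\{c} → ∅
Q's transition system — 2 states:
  t0 = (a.0)\{c} + 0\{a,b}\{a,c,d} → =a=> t1
  t1 = 0\{c} → ∅
Run σ = ⟨b⟩ on P: start {s0}
  [1] b ⇒ {s1}
  P completes σ.
Run σ = ⟨b⟩ on Q: start {t0}
  [1] b ⇒ ∅ (Q stuck)

b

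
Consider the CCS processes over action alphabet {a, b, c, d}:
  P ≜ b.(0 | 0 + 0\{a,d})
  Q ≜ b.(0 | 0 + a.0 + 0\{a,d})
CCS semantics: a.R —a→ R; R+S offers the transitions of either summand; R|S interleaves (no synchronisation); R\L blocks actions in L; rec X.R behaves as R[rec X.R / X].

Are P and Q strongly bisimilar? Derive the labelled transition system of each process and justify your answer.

P's transition system — 2 states:
  m0 = b.(0 | 0 + 0\{a,d}) :: -b-> m1
  m1 = 0 | 0 + 0\{a,d} :: ·
Q's transition system — 3 states:
  n0 = b.(0 | 0 + a.0 + 0\{a,d}) :: -b-> n1
  n1 = 0 | 0 + a.0 + 0\{a,d} :: -a-> n2
  n2 = 0 :: ·
Bisimilarity quotient blocks:
  B0 = {m0}
  B1 = {m1, n2}
  B2 = {n0}
  B3 = {n1}
m0 ∈ B0, n0 ∈ B2 → different blocks

P ≁ Q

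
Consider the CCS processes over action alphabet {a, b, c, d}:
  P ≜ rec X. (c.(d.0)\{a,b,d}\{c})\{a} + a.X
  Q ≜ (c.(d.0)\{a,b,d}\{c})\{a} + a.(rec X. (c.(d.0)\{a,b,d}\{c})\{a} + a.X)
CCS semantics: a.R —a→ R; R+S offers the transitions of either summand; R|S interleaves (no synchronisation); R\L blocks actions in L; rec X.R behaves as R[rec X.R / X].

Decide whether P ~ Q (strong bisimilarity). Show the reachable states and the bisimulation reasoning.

Reachable graph of P (2 states):
  u0 = rec X. (c.(d.0)\{a,b,d}\{c})\{a} + a.X has moves ··a··> u0, ··c··> u1
  u1 = (d.0)\{a,b,d}\{c}\{a} has moves deadlocked
Reachable graph of Q (3 states):
  v0 = (c.(d.0)\{a,b,d}\{c})\{a} + a.(rec X. (c.(d.0)\{a,b,d}\{c})\{a} + a.X) has moves ··a··> v1, ··c··> v2
  v1 = rec X. (c.(d.0)\{a,b,d}\{c})\{a} + a.X has moves ··a··> v1, ··c··> v2
  v2 = (d.0)\{a,b,d}\{c}\{a} has moves deadlocked
Coarsest stable partition (strong bisimilarity classes):
  B0 = {u0, v0, v1}
  B1 = {u1, v2}
u0 ∈ B0, v0 ∈ B0 → same block

bisimilar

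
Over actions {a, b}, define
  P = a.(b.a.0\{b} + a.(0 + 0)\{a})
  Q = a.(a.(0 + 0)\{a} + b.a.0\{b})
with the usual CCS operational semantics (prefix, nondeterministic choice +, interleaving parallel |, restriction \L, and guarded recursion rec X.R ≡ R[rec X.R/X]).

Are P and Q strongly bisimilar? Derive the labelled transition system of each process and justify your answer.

P's transition system — 5 states:
  m0 = a.(b.a.0\{b} + a.(0 + 0)\{a}) → =a=> m1
  m1 = b.a.0\{b} + a.(0 + 0)\{a} → =a=> m2, =b=> m3
  m2 = (0 + 0)\{a} → ·
  m3 = a.0\{b} → =a=> m4
  m4 = 0\{b} → ·
Q's transition system — 5 states:
  n0 = a.(a.(0 + 0)\{a} + b.a.0\{b}) → =a=> n1
  n1 = a.(0 + 0)\{a} + b.a.0\{b} → =a=> n2, =b=> n3
  n2 = (0 + 0)\{a} → ·
  n3 = a.0\{b} → =a=> n4
  n4 = 0\{b} → ·
Partition-refinement fixed point:
  B0 = {m0, n0}
  B1 = {m1, n1}
  B2 = {m2, m4, n2, n4}
  B3 = {m3, n3}
m0 ∈ B0, n0 ∈ B0 → same block

bisimilar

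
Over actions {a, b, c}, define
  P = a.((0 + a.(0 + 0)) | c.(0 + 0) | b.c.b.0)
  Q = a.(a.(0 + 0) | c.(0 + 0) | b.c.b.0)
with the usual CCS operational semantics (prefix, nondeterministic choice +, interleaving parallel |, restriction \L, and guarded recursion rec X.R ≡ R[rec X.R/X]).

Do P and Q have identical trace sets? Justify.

traces(P) = traces(Q)

P's transition system — 17 states:
  m0 = a.((0 + a.(0 + 0)) | c.(0 + 0) | b.c.b.0) has moves -a-> m1
  m1 = (0 + a.(0 + 0)) | c.(0 + 0) | b.c.b.0 has moves -a-> m2, -b-> m3, -c-> m4
  m2 = (0 + 0) | c.(0 + 0) | b.c.b.0 has moves -b-> m5, -c-> m6
  m3 = (0 + a.(0 + 0)) | c.(0 + 0) | c.b.0 has moves -a-> m5, -c-> m7, -c-> m8
  m4 = (0 + a.(0 + 0)) | (0 + 0) | b.c.b.0 has moves -a-> m6, -b-> m7
  m5 = (0 + 0) | c.(0 + 0) | c.b.0 has moves -c-> m10, -c-> m9
  m6 = (0 + 0) | (0 + 0) | b.c.b.0 has moves -b-> m9
  m7 = (0 + a.(0 + 0)) | (0 + 0) | c.b.0 has moves -a-> m9, -c-> m11
  m8 = (0 + a.(0 + 0)) | c.(0 + 0) | b.0 has moves -a-> m10, -b-> m12, -c-> m11
  m9 = (0 + 0) | (0 + 0) | c.b.0 has moves -c-> m13
  m10 = (0 + 0) | c.(0 + 0) | b.0 has moves -b-> m14, -c-> m13
  m11 = (0 + a.(0 + 0)) | (0 + 0) | b.0 has moves -a-> m13, -b-> m15
  m12 = (0 + a.(0 + 0)) | c.(0 + 0) | 0 has moves -a-> m14, -c-> m15
  m13 = (0 + 0) | (0 + 0) | b.0 has moves -b-> m16
  m14 = (0 + 0) | c.(0 + 0) | 0 has moves -c-> m16
  m15 = (0 + a.(0 + 0)) | (0 + 0) | 0 has moves -a-> m16
  m16 = (0 + 0) | (0 + 0) | 0 has moves stopped
Q's transition system — 17 states:
  n0 = a.(a.(0 + 0) | c.(0 + 0) | b.c.b.0) has moves -a-> n1
  n1 = a.(0 + 0) | c.(0 + 0) | b.c.b.0 has moves -a-> n2, -b-> n3, -c-> n4
  n2 = (0 + 0) | c.(0 + 0) | b.c.b.0 has moves -b-> n5, -c-> n6
  n3 = a.(0 + 0) | c.(0 + 0) | c.b.0 has moves -a-> n5, -c-> n7, -c-> n8
  n4 = a.(0 + 0) | (0 + 0) | b.c.b.0 has moves -a-> n6, -b-> n7
  n5 = (0 + 0) | c.(0 + 0) | c.b.0 has moves -c-> n10, -c-> n9
  n6 = (0 + 0) | (0 + 0) | b.c.b.0 has moves -b-> n9
  n7 = a.(0 + 0) | (0 + 0) | c.b.0 has moves -a-> n9, -c-> n11
  n8 = a.(0 + 0) | c.(0 + 0) | b.0 has moves -a-> n10, -b-> n12, -c-> n11
  n9 = (0 + 0) | (0 + 0) | c.b.0 has moves -c-> n13
  n10 = (0 + 0) | c.(0 + 0) | b.0 has moves -b-> n14, -c-> n13
  n11 = a.(0 + 0) | (0 + 0) | b.0 has moves -a-> n13, -b-> n15
  n12 = a.(0 + 0) | c.(0 + 0) | 0 has moves -a-> n14, -c-> n15
  n13 = (0 + 0) | (0 + 0) | b.0 has moves -b-> n16
  n14 = (0 + 0) | c.(0 + 0) | 0 has moves -c-> n16
  n15 = a.(0 + 0) | (0 + 0) | 0 has moves -a-> n16
  n16 = (0 + 0) | (0 + 0) | 0 has moves stopped
Partition-refinement fixed point:
  B0 = {m0, n0}
  B1 = {m1, n1}
  B2 = {m4, n4}
  B3 = {m6, n6}
  B4 = {m9, n9}
  B5 = {m13, n13}
  B6 = {m16, n16}
  B7 = {m7, n7}
  B8 = {m11, n11}
  B9 = {m15, n15}
  B10 = {m2, n2}
  B11 = {m5, n5}
  B12 = {m10, n10}
  B13 = {m14, n14}
  B14 = {m3, n3}
  B15 = {m8, n8}
  B16 = {m12, n12}
m0 ∈ B0, n0 ∈ B0 → same block
Bisimilar ⇒ trace-equivalent.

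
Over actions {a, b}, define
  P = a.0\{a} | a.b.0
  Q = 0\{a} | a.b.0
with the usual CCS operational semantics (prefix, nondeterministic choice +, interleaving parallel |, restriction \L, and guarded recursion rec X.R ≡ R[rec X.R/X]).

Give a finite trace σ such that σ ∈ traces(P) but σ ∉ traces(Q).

Reachable graph of P (6 states):
  m0 = a.0\{a} | a.b.0 | --a--▸ m1, --a--▸ m2
  m1 = 0\{a} | a.b.0 | --a--▸ m3
  m2 = a.0\{a} | b.0 | --a--▸ m3, --b--▸ m4
  m3 = 0\{a} | b.0 | --b--▸ m5
  m4 = a.0\{a} | 0 | --a--▸ m5
  m5 = 0\{a} | 0 | ·
Reachable graph of Q (3 states):
  n0 = 0\{a} | a.b.0 | --a--▸ n1
  n1 = 0\{a} | b.0 | --b--▸ n2
  n2 = 0\{a} | 0 | ·
Executing aa from P (initial set {m0}):
  after a @ step 1: {m1, m2}
  after a @ step 2: {m3}
  ✓ P
Executing aa from Q (initial set {n0}):
  after a @ step 1: {n1}
  after a @ step 2: no successor for Q

aa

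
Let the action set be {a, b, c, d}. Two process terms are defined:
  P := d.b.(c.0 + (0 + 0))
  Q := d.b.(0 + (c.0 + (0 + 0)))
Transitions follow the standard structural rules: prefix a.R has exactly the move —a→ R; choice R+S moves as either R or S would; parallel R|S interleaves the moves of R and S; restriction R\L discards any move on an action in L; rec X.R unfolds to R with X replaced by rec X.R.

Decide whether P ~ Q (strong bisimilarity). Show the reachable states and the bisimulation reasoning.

P ~ Q

LTS(P): 4 reachable states
  p0 = d.b.(c.0 + (0 + 0)) ⊢ ··d··> p1
  p1 = b.(c.0 + (0 + 0)) ⊢ ··b··> p2
  p2 = c.0 + (0 + 0) ⊢ ··c··> p3
  p3 = 0 ⊢ (no moves)
LTS(Q): 4 reachable states
  q0 = d.b.(0 + (c.0 + (0 + 0))) ⊢ ··d··> q1
  q1 = b.(0 + (c.0 + (0 + 0))) ⊢ ··b··> q2
  q2 = 0 + (c.0 + (0 + 0)) ⊢ ··c··> q3
  q3 = 0 ⊢ (no moves)
Bisimilarity quotient blocks:
  B0 = {p0, q0}
  B1 = {p1, q1}
  B2 = {p2, q2}
  B3 = {p3, q3}
p0 ∈ B0, q0 ∈ B0 → same block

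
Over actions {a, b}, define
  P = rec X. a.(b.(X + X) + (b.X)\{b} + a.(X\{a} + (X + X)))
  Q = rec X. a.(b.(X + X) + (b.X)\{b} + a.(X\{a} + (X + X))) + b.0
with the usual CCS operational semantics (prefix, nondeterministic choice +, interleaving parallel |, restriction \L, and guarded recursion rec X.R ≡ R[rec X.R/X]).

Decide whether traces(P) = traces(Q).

Reachable graph of P (4 states):
  p0 = rec X. a.(b.(X + X) + (b.X)\{b} + a.(X\{a} + (X + X))) → —a→ p1
  p1 = b.((rec X. a.(b.(X + X) + (b.X)\{b} + a.(X\{a} + (X + X)))) + (rec X. a.(b.(X + X) + (b.X)\{b} + a.(X\{a} + (X + X))))) + (b.(rec X. a.(b.(X + X) + (b.X)\{b} + a.(X\{a} + (X + X)))))\{b} + a.((rec X. a.(b.(X + X) + (b.X)\{b} + a.(X\{a} + (X + X))))\{a} + ((rec X. a.(b.(X + X) + (b.X)\{b} + a.(X\{a} + (X + X)))) + (rec X. a.(b.(X + X) + (b.X)\{b} + a.(X\{a} + (X + X)))))) → —a→ p2, —b→ p3
  p2 = (rec X. a.(b.(X + X) + (b.X)\{b} + a.(X\{a} + (X + X))))\{a} + ((rec X. a.(b.(X + X) + (b.X)\{b} + a.(X\{a} + (X + X)))) + (rec X. a.(b.(X + X) + (b.X)\{b} + a.(X\{a} + (X + X))))) → —a→ p1
  p3 = (rec X. a.(b.(X + X) + (b.X)\{b} + a.(X\{a} + (X + X)))) + (rec X. a.(b.(X + X) + (b.X)\{b} + a.(X\{a} + (X + X)))) → —a→ p1
Reachable graph of Q (6 states):
  q0 = rec X. a.(b.(X + X) + (b.X)\{b} + a.(X\{a} + (X + X))) + b.0 → —a→ q1, —b→ q2
  q1 = b.((rec X. a.(b.(X + X) + (b.X)\{b} + a.(X\{a} + (X + X))) + b.0) + (rec X. a.(b.(X + X) + (b.X)\{b} + a.(X\{a} + (X + X))) + b.0)) + (b.(rec X. a.(b.(X + X) + (b.X)\{b} + a.(X\{a} + (X + X))) + b.0))\{b} + a.((rec X. a.(b.(X + X) + (b.X)\{b} + a.(X\{a} + (X + X))) + b.0)\{a} + ((rec X. a.(b.(X + X) + (b.X)\{b} + a.(X\{a} + (X + X))) + b.0) + (rec X. a.(b.(X + X) + (b.X)\{b} + a.(X\{a} + (X + X))) + b.0))) → —a→ q3, —b→ q4
  q2 = 0 → (no moves)
  q3 = (rec X. a.(b.(X + X) + (b.X)\{b} + a.(X\{a} + (X + X))) + b.0)\{a} + ((rec X. a.(b.(X + X) + (b.X)\{b} + a.(X\{a} + (X + X))) + b.0) + (rec X. a.(b.(X + X) + (b.X)\{b} + a.(X\{a} + (X + X))) + b.0)) → —a→ q1, —b→ q2, —b→ q5
  q4 = (rec X. a.(b.(X + X) + (b.X)\{b} + a.(X\{a} + (X + X))) + b.0) + (rec X. a.(b.(X + X) + (b.X)\{b} + a.(X\{a} + (X + X))) + b.0) → —a→ q1, —b→ q2
  q5 = 0\{a} → (no moves)
Executing b from Q (initial set {q0}):
  after b @ step 1: {q2}
  ✓ Q
Executing b from P (initial set {p0}):
  after b @ step 1: ∅ (P stuck)

NO — witness ⟨b⟩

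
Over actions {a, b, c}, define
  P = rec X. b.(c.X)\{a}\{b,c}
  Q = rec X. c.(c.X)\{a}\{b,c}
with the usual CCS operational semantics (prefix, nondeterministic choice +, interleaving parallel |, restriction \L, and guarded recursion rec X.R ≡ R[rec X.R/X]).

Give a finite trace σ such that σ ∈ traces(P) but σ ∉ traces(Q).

Reachable graph of P (2 states):
  p0 = rec X. b.(c.X)\{a}\{b,c} has moves =b=> p1
  p1 = (c.(rec X. b.(c.X)\{a}\{b,c}))\{a}\{b,c} has moves stopped
Reachable graph of Q (2 states):
  q0 = rec X. c.(c.X)\{a}\{b,c} has moves =c=> q1
  q1 = (c.(rec X. c.(c.X)\{a}\{b,c}))\{a}\{b,c} has moves stopped
Executing b from P (initial set {p0}):
  after b @ step 1: {p1}
  ✓ P
Executing b from Q (initial set {q0}):
  after b @ step 1: no successor for Q

b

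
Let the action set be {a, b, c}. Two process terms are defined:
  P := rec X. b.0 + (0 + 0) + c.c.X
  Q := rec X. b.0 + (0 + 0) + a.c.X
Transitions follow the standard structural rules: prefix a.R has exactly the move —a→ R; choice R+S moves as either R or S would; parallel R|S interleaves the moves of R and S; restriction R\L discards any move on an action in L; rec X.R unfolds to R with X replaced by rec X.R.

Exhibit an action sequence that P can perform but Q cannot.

LTS(P): 3 reachable states
  m0 = rec X. b.0 + (0 + 0) + c.c.X :: —b→ m1, —c→ m2
  m1 = 0 :: (no moves)
  m2 = c.(rec X. b.0 + (0 + 0) + c.c.X) :: —c→ m0
LTS(Q): 3 reachable states
  n0 = rec X. b.0 + (0 + 0) + a.c.X :: —a→ n1, —b→ n2
  n1 = c.(rec X. b.0 + (0 + 0) + a.c.X) :: —c→ n0
  n2 = 0 :: (no moves)
Run σ = ⟨c⟩ on P: start {m0}
  step 1 (c): {m2}
  P completes σ.
Run σ = ⟨c⟩ on Q: start {n0}
  step 1 (c): ∅ (Q stuck)

c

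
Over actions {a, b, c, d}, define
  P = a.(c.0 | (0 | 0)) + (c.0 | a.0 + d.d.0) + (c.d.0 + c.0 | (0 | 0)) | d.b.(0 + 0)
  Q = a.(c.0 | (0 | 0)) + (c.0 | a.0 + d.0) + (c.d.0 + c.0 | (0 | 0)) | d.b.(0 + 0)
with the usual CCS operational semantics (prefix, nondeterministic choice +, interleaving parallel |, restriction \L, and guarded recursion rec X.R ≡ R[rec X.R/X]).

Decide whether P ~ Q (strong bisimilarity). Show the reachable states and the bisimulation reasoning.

P ≁ Q

LTS(P): 19 reachable states
  s0 = a.(c.0 | (0 | 0)) + (c.0 | a.0 + d.d.0) + (c.d.0 + c.0 | (0 | 0)) | d.b.(0 + 0) → --a--▸ s1, --a--▸ s2, --c--▸ s3, --c--▸ s4, --c--▸ s5, --d--▸ s6, --d--▸ s7
  s1 = c.0 | (0 | 0) → --c--▸ s8
  s2 = c.0 | 0 → --c--▸ s9
  s3 = 0 | (0 | 0) | d.b.(0 + 0) → --d--▸ s10
  s4 = 0 | a.0 → --a--▸ s9
  s5 = d.0 | d.b.(0 + 0) → --d--▸ s11, --d--▸ s12
  s6 = (c.d.0 + c.0 | (0 | 0)) | b.(0 + 0) → --b--▸ s13, --c--▸ s10, --c--▸ s12
  s7 = d.0 → --d--▸ s14
  s8 = 0 | (0 | 0) → stopped
  s9 = 0 | 0 → stopped
  s10 = 0 | (0 | 0) | b.(0 + 0) → --b--▸ s15
  s11 = 0 | d.b.(0 + 0) → --d--▸ s16
  s12 = d.0 | b.(0 + 0) → --b--▸ s17, --d--▸ s16
  s13 = (c.d.0 + c.0 | (0 | 0)) | (0 + 0) → --c--▸ s15, --c--▸ s17
  s14 = 0 → stopped
  s15 = 0 | (0 | 0) | (0 + 0) → stopped
  s16 = 0 | b.(0 + 0) → --b--▸ s18
  s17 = d.0 | (0 + 0) → --d--▸ s18
  s18 = 0 | (0 + 0) → stopped
LTS(Q): 18 reachable states
  t0 = a.(c.0 | (0 | 0)) + (c.0 | a.0 + d.0) + (c.d.0 + c.0 | (0 | 0)) | d.b.(0 + 0) → --a--▸ t1, --a--▸ t2, --c--▸ t3, --c--▸ t4, --c--▸ t5, --d--▸ t6, --d--▸ t7
  t1 = c.0 | (0 | 0) → --c--▸ t8
  t2 = c.0 | 0 → --c--▸ t9
  t3 = 0 | (0 | 0) | d.b.(0 + 0) → --d--▸ t10
  t4 = 0 | a.0 → --a--▸ t9
  t5 = d.0 | d.b.(0 + 0) → --d--▸ t11, --d--▸ t12
  t6 = (c.d.0 + c.0 | (0 | 0)) | b.(0 + 0) → --b--▸ t13, --c--▸ t10, --c--▸ t12
  t7 = 0 → stopped
  t8 = 0 | (0 | 0) → stopped
  t9 = 0 | 0 → stopped
  t10 = 0 | (0 | 0) | b.(0 + 0) → --b--▸ t14
  t11 = 0 | d.b.(0 + 0) → --d--▸ t15
  t12 = d.0 | b.(0 + 0) → --b--▸ t16, --d--▸ t15
  t13 = (c.d.0 + c.0 | (0 | 0)) | (0 + 0) → --c--▸ t14, --c--▸ t16
  t14 = 0 | (0 | 0) | (0 + 0) → stopped
  t15 = 0 | b.(0 + 0) → --b--▸ t17
  t16 = d.0 | (0 + 0) → --d--▸ t17
  t17 = 0 | (0 + 0) → stopped
Bisimilarity quotient blocks:
  B0 = {s0}
  B1 = {s6, t6}
  B2 = {s10, s16, t10, t15}
  B3 = {s14, s15, s18, s8, s9, t14, t17, t7, t8, t9}
  B4 = {s12, t12}
  B5 = {s17, s7, t16}
  B6 = {s13, t13}
  B7 = {s1, s2, t1, t2}
  B8 = {s4, t4}
  B9 = {s11, s3, t11, t3}
  B10 = {s5, t5}
  B11 = {t0}
s0 ∈ B0, t0 ∈ B11 → different blocks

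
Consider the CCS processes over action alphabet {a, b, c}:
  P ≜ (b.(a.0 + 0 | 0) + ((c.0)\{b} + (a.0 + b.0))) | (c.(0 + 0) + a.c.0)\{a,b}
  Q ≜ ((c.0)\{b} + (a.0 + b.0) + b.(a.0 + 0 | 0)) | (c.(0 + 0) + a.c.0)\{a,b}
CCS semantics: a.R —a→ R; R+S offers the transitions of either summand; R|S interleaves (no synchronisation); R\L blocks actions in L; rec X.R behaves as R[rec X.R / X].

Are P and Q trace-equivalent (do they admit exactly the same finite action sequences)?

P's transition system — 8 states:
  m0 = (b.(a.0 + 0 | 0) + ((c.0)\{b} + (a.0 + b.0))) | (c.(0 + 0) + a.c.0)\{a,b} :: ··a··> m1, ··b··> m1, ··b··> m2, ··c··> m3, ··c··> m4
  m1 = 0 | (c.(0 + 0) + a.c.0)\{a,b} :: ··c··> m5
  m2 = (a.0 + 0 | 0) | (c.(0 + 0) + a.c.0)\{a,b} :: ··a··> m1, ··c··> m6
  m3 = (b.(a.0 + 0 | 0) + ((c.0)\{b} + (a.0 + b.0))) | (0 + 0)\{a,b} :: ··a··> m5, ··b··> m5, ··b··> m6, ··c··> m7
  m4 = 0\{b} | (c.(0 + 0) + a.c.0)\{a,b} :: ··c··> m7
  m5 = 0 | (0 + 0)\{a,b} :: ·
  m6 = (a.0 + 0 | 0) | (0 + 0)\{a,b} :: ··a··> m5
  m7 = 0\{b} | (0 + 0)\{a,b} :: ·
Q's transition system — 8 states:
  n0 = ((c.0)\{b} + (a.0 + b.0) + b.(a.0 + 0 | 0)) | (c.(0 + 0) + a.c.0)\{a,b} :: ··a··> n1, ··b··> n1, ··b··> n2, ··c··> n3, ··c··> n4
  n1 = 0 | (c.(0 + 0) + a.c.0)\{a,b} :: ··c··> n5
  n2 = (a.0 + 0 | 0) | (c.(0 + 0) + a.c.0)\{a,b} :: ··a··> n1, ··c··> n6
  n3 = ((c.0)\{b} + (a.0 + b.0) + b.(a.0 + 0 | 0)) | (0 + 0)\{a,b} :: ··a··> n5, ··b··> n5, ··b··> n6, ··c··> n7
  n4 = 0\{b} | (c.(0 + 0) + a.c.0)\{a,b} :: ··c··> n7
  n5 = 0 | (0 + 0)\{a,b} :: ·
  n6 = (a.0 + 0 | 0) | (0 + 0)\{a,b} :: ··a··> n5
  n7 = 0\{b} | (0 + 0)\{a,b} :: ·
Coarsest stable partition (strong bisimilarity classes):
  B0 = {m0, n0}
  B1 = {m1, m4, n1, n4}
  B2 = {m5, m7, n5, n7}
  B3 = {m2, n2}
  B4 = {m6, n6}
  B5 = {m3, n3}
m0 ∈ B0, n0 ∈ B0 → same block
Bisimilar ⇒ trace-equivalent.

traces(P) = traces(Q)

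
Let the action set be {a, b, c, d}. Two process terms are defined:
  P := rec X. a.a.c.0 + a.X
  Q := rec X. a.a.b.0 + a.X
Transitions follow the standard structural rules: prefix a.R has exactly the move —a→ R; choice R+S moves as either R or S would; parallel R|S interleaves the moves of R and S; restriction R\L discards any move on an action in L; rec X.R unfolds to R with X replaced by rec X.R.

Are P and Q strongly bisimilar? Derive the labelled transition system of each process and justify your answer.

not bisimilar

Reachable graph of P (4 states):
  p0 = rec X. a.a.c.0 + a.X ⊢ —a→ p0, —a→ p1
  p1 = a.c.0 ⊢ —a→ p2
  p2 = c.0 ⊢ —c→ p3
  p3 = 0 ⊢ stopped
Reachable graph of Q (4 states):
  q0 = rec X. a.a.b.0 + a.X ⊢ —a→ q0, —a→ q1
  q1 = a.b.0 ⊢ —a→ q2
  q2 = b.0 ⊢ —b→ q3
  q3 = 0 ⊢ stopped
Bisimilarity quotient blocks:
  B0 = {p0}
  B1 = {p1}
  B2 = {p2}
  B3 = {p3, q3}
  B4 = {q0}
  B5 = {q1}
  B6 = {q2}
p0 ∈ B0, q0 ∈ B4 → different blocks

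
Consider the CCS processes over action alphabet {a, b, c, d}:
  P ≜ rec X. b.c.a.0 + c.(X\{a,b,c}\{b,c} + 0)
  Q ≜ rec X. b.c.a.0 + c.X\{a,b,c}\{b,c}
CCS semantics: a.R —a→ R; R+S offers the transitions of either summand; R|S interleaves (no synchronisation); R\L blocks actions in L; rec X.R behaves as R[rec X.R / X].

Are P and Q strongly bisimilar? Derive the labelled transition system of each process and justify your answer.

bisimilar

P's transition system — 5 states:
  s0 = rec X. b.c.a.0 + c.(X\{a,b,c}\{b,c} + 0) | ··b··> s1, ··c··> s2
  s1 = c.a.0 | ··c··> s3
  s2 = (rec X. b.c.a.0 + c.(X\{a,b,c}\{b,c} + 0))\{a,b,c}\{b,c} + 0 | ∅
  s3 = a.0 | ··a··> s4
  s4 = 0 | ∅
Q's transition system — 5 states:
  t0 = rec X. b.c.a.0 + c.X\{a,b,c}\{b,c} | ··b··> t1, ··c··> t2
  t1 = c.a.0 | ··c··> t3
  t2 = (rec X. b.c.a.0 + c.X\{a,b,c}\{b,c})\{a,b,c}\{b,c} | ∅
  t3 = a.0 | ··a··> t4
  t4 = 0 | ∅
Bisimilarity quotient blocks:
  B0 = {s0, t0}
  B1 = {s1, t1}
  B2 = {s3, t3}
  B3 = {s2, s4, t2, t4}
s0 ∈ B0, t0 ∈ B0 → same block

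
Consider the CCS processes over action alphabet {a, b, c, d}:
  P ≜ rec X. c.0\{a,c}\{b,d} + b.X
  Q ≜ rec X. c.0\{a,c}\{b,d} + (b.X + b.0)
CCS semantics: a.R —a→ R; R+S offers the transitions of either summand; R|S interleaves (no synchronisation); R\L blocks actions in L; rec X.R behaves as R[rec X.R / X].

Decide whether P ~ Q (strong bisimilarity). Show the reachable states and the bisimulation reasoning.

not bisimilar

LTS(P): 2 reachable states
  m0 = rec X. c.0\{a,c}\{b,d} + b.X :: ··b··> m0, ··c··> m1
  m1 = 0\{a,c}\{b,d} :: ·
LTS(Q): 3 reachable states
  n0 = rec X. c.0\{a,c}\{b,d} + (b.X + b.0) :: ··b··> n0, ··b··> n1, ··c··> n2
  n1 = 0 :: ·
  n2 = 0\{a,c}\{b,d} :: ·
Partition-refinement fixed point:
  B0 = {m0}
  B1 = {m1, n1, n2}
  B2 = {n0}
m0 ∈ B0, n0 ∈ B2 → different blocks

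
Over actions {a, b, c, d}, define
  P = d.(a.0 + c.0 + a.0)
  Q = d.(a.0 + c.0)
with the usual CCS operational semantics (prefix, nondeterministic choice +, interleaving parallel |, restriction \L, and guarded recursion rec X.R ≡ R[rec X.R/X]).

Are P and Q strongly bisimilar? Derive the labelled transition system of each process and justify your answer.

bisimilar

P's transition system — 3 states:
  u0 = d.(a.0 + c.0 + a.0) → —d→ u1
  u1 = a.0 + c.0 + a.0 → —a→ u2, —c→ u2
  u2 = 0 → ·
Q's transition system — 3 states:
  v0 = d.(a.0 + c.0) → —d→ v1
  v1 = a.0 + c.0 → —a→ v2, —c→ v2
  v2 = 0 → ·
Partition-refinement fixed point:
  B0 = {u0, v0}
  B1 = {u1, v1}
  B2 = {u2, v2}
u0 ∈ B0, v0 ∈ B0 → same block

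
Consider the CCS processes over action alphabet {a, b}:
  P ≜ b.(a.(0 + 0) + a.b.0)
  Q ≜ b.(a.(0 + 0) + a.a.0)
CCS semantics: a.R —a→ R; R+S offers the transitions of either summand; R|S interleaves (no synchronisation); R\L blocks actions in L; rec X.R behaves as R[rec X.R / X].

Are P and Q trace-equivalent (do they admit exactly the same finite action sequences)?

LTS(P): 5 reachable states
  m0 = b.(a.(0 + 0) + a.b.0) has moves —b→ m1
  m1 = a.(0 + 0) + a.b.0 has moves —a→ m2, —a→ m3
  m2 = 0 + 0 has moves deadlocked
  m3 = b.0 has moves —b→ m4
  m4 = 0 has moves deadlocked
LTS(Q): 5 reachable states
  n0 = b.(a.(0 + 0) + a.a.0) has moves —b→ n1
  n1 = a.(0 + 0) + a.a.0 has moves —a→ n2, —a→ n3
  n2 = 0 + 0 has moves deadlocked
  n3 = a.0 has moves —a→ n4
  n4 = 0 has moves deadlocked
Executing bab from P (initial set {m0}):
  step 1 (b): {m1}
  step 2 (a): {m2, m3}
  step 3 (b): {m4}
  ✓ P
Executing bab from Q (initial set {n0}):
  step 1 (b): {n1}
  step 2 (a): {n2, n3}
  step 3 (b): ∅ (Q stuck)

trace-distinct — witness ⟨bab⟩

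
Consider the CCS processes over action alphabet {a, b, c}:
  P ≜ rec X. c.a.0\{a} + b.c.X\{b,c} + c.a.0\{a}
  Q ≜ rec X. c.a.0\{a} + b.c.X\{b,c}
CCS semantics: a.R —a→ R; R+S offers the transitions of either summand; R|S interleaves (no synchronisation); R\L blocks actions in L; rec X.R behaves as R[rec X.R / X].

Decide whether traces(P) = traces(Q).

YES

Reachable graph of P (5 states):
  s0 = rec X. c.a.0\{a} + b.c.X\{b,c} + c.a.0\{a} | —b→ s1, —c→ s2
  s1 = c.(rec X. c.a.0\{a} + b.c.X\{b,c} + c.a.0\{a})\{b,c} | —c→ s3
  s2 = a.0\{a} | —a→ s4
  s3 = (rec X. c.a.0\{a} + b.c.X\{b,c} + c.a.0\{a})\{b,c} | deadlocked
  s4 = 0\{a} | deadlocked
Reachable graph of Q (5 states):
  t0 = rec X. c.a.0\{a} + b.c.X\{b,c} | —b→ t1, —c→ t2
  t1 = c.(rec X. c.a.0\{a} + b.c.X\{b,c})\{b,c} | —c→ t3
  t2 = a.0\{a} | —a→ t4
  t3 = (rec X. c.a.0\{a} + b.c.X\{b,c})\{b,c} | deadlocked
  t4 = 0\{a} | deadlocked
Partition-refinement fixed point:
  B0 = {s0, t0}
  B1 = {s1, t1}
  B2 = {s3, s4, t3, t4}
  B3 = {s2, t2}
s0 ∈ B0, t0 ∈ B0 → same block
Bisimilar ⇒ trace-equivalent.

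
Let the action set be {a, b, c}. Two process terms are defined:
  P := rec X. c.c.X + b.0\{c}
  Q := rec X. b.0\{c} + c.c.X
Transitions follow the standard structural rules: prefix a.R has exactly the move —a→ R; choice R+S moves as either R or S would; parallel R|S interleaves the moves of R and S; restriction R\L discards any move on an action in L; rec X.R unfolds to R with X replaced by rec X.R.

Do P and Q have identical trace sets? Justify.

traces(P) = traces(Q)

Reachable graph of P (3 states):
  s0 = rec X. c.c.X + b.0\{c} has moves —b→ s1, —c→ s2
  s1 = 0\{c} has moves stopped
  s2 = c.(rec X. c.c.X + b.0\{c}) has moves —c→ s0
Reachable graph of Q (3 states):
  t0 = rec X. b.0\{c} + c.c.X has moves —b→ t1, —c→ t2
  t1 = 0\{c} has moves stopped
  t2 = c.(rec X. b.0\{c} + c.c.X) has moves —c→ t0
Bisimilarity quotient blocks:
  B0 = {s0, t0}
  B1 = {s1, t1}
  B2 = {s2, t2}
s0 ∈ B0, t0 ∈ B0 → same block
Bisimilar ⇒ trace-equivalent.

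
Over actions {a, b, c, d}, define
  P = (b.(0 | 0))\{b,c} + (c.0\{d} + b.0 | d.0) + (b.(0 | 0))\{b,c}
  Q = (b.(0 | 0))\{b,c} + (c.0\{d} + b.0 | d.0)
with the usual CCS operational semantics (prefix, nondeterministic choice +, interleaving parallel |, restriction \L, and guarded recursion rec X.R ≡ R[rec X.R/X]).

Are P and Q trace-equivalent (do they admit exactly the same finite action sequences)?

YES

P's transition system — 5 states:
  m0 = (b.(0 | 0))\{b,c} + (c.0\{d} + b.0 | d.0) + (b.(0 | 0))\{b,c} → ··b··> m1, ··c··> m2, ··d··> m3
  m1 = 0 | d.0 → ··d··> m4
  m2 = 0\{d} → ·
  m3 = b.0 | 0 → ··b··> m4
  m4 = 0 | 0 → ·
Q's transition system — 5 states:
  n0 = (b.(0 | 0))\{b,c} + (c.0\{d} + b.0 | d.0) → ··b··> n1, ··c··> n2, ··d··> n3
  n1 = 0 | d.0 → ··d··> n4
  n2 = 0\{d} → ·
  n3 = b.0 | 0 → ··b··> n4
  n4 = 0 | 0 → ·
Bisimilarity quotient blocks:
  B0 = {m0, n0}
  B1 = {m3, n3}
  B2 = {m2, m4, n2, n4}
  B3 = {m1, n1}
m0 ∈ B0, n0 ∈ B0 → same block
Bisimilar ⇒ trace-equivalent.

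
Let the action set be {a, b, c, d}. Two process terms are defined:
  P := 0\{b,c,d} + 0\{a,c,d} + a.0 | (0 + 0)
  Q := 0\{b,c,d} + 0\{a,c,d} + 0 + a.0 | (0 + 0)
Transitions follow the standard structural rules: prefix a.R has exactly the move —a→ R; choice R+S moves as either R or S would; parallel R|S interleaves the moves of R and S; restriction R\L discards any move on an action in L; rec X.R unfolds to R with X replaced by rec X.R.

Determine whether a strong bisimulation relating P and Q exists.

Reachable graph of P (2 states):
  p0 = 0\{b,c,d} + 0\{a,c,d} + a.0 | (0 + 0) :: ··a··> p1
  p1 = 0 | (0 + 0) :: ·
Reachable graph of Q (2 states):
  q0 = 0\{b,c,d} + 0\{a,c,d} + 0 + a.0 | (0 + 0) :: ··a··> q1
  q1 = 0 | (0 + 0) :: ·
Bisimilarity quotient blocks:
  B0 = {p0, q0}
  B1 = {p1, q1}
p0 ∈ B0, q0 ∈ B0 → same block

bisimilar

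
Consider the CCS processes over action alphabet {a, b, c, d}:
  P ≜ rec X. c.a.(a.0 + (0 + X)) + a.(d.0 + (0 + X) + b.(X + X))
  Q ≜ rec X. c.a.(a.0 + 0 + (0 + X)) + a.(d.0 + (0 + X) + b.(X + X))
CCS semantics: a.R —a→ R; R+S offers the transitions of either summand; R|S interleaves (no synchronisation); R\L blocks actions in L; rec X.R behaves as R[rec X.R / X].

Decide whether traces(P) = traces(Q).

P's transition system — 6 states:
  m0 = rec X. c.a.(a.0 + (0 + X)) + a.(d.0 + (0 + X) + b.(X + X)) → =a=> m1, =c=> m2
  m1 = d.0 + (0 + (rec X. c.a.(a.0 + (0 + X)) + a.(d.0 + (0 + X) + b.(X + X)))) + b.((rec X. c.a.(a.0 + (0 + X)) + a.(d.0 + (0 + X) + b.(X + X))) + (rec X. c.a.(a.0 + (0 + X)) + a.(d.0 + (0 + X) + b.(X + X)))) → =a=> m1, =b=> m3, =c=> m2, =d=> m4
  m2 = a.(a.0 + (0 + (rec X. c.a.(a.0 + (0 + X)) + a.(d.0 + (0 + X) + b.(X + X))))) → =a=> m5
  m3 = (rec X. c.a.(a.0 + (0 + X)) + a.(d.0 + (0 + X) + b.(X + X))) + (rec X. c.a.(a.0 + (0 + X)) + a.(d.0 + (0 + X) + b.(X + X))) → =a=> m1, =c=> m2
  m4 = 0 → ∅
  m5 = a.0 + (0 + (rec X. c.a.(a.0 + (0 + X)) + a.(d.0 + (0 + X) + b.(X + X)))) → =a=> m1, =a=> m4, =c=> m2
Q's transition system — 6 states:
  n0 = rec X. c.a.(a.0 + 0 + (0 + X)) + a.(d.0 + (0 + X) + b.(X + X)) → =a=> n1, =c=> n2
  n1 = d.0 + (0 + (rec X. c.a.(a.0 + 0 + (0 + X)) + a.(d.0 + (0 + X) + b.(X + X)))) + b.((rec X. c.a.(a.0 + 0 + (0 + X)) + a.(d.0 + (0 + X) + b.(X + X))) + (rec X. c.a.(a.0 + 0 + (0 + X)) + a.(d.0 + (0 + X) + b.(X + X)))) → =a=> n1, =b=> n3, =c=> n2, =d=> n4
  n2 = a.(a.0 + 0 + (0 + (rec X. c.a.(a.0 + 0 + (0 + X)) + a.(d.0 + (0 + X) + b.(X + X))))) → =a=> n5
  n3 = (rec X. c.a.(a.0 + 0 + (0 + X)) + a.(d.0 + (0 + X) + b.(X + X))) + (rec X. c.a.(a.0 + 0 + (0 + X)) + a.(d.0 + (0 + X) + b.(X + X))) → =a=> n1, =c=> n2
  n4 = 0 → ∅
  n5 = a.0 + 0 + (0 + (rec X. c.a.(a.0 + 0 + (0 + X)) + a.(d.0 + (0 + X) + b.(X + X)))) → =a=> n1, =a=> n4, =c=> n2
Partition-refinement fixed point:
  B0 = {m0, m3, n0, n3}
  B1 = {m1, n1}
  B2 = {m4, n4}
  B3 = {m2, n2}
  B4 = {m5, n5}
m0 ∈ B0, n0 ∈ B0 → same block
Bisimilar ⇒ trace-equivalent.

traces(P) = traces(Q)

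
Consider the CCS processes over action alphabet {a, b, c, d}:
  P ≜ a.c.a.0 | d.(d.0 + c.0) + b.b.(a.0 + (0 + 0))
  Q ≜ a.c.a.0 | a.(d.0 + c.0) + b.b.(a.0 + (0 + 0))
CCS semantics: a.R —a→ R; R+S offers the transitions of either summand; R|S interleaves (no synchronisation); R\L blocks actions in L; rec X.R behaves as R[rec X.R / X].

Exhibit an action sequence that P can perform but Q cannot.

d

LTS(P): 15 reachable states
  m0 = a.c.a.0 | d.(d.0 + c.0) + b.b.(a.0 + (0 + 0)) :: —a→ m1, —b→ m2, —d→ m3
  m1 = c.a.0 | d.(d.0 + c.0) :: —c→ m4, —d→ m5
  m2 = b.(a.0 + (0 + 0)) :: —b→ m6
  m3 = a.c.a.0 | (d.0 + c.0) :: —a→ m5, —c→ m7, —d→ m7
  m4 = a.0 | d.(d.0 + c.0) :: —a→ m8, —d→ m9
  m5 = c.a.0 | (d.0 + c.0) :: —c→ m10, —c→ m9, —d→ m10
  m6 = a.0 + (0 + 0) :: —a→ m11
  m7 = a.c.a.0 | 0 :: —a→ m10
  m8 = 0 | d.(d.0 + c.0) :: —d→ m12
  m9 = a.0 | (d.0 + c.0) :: —a→ m12, —c→ m13, —d→ m13
  m10 = c.a.0 | 0 :: —c→ m13
  m11 = 0 :: ∅
  m12 = 0 | (d.0 + c.0) :: —c→ m14, —d→ m14
  m13 = a.0 | 0 :: —a→ m14
  m14 = 0 | 0 :: ∅
LTS(Q): 15 reachable states
  n0 = a.c.a.0 | a.(d.0 + c.0) + b.b.(a.0 + (0 + 0)) :: —a→ n1, —a→ n2, —b→ n3
  n1 = a.c.a.0 | (d.0 + c.0) :: —a→ n4, —c→ n5, —d→ n5
  n2 = c.a.0 | a.(d.0 + c.0) :: —a→ n4, —c→ n6
  n3 = b.(a.0 + (0 + 0)) :: —b→ n7
  n4 = c.a.0 | (d.0 + c.0) :: —c→ n8, —c→ n9, —d→ n9
  n5 = a.c.a.0 | 0 :: —a→ n9
  n6 = a.0 | a.(d.0 + c.0) :: —a→ n10, —a→ n8
  n7 = a.0 + (0 + 0) :: —a→ n11
  n8 = a.0 | (d.0 + c.0) :: —a→ n12, —c→ n13, —d→ n13
  n9 = c.a.0 | 0 :: —c→ n13
  n10 = 0 | a.(d.0 + c.0) :: —a→ n12
  n11 = 0 :: ∅
  n12 = 0 | (d.0 + c.0) :: —c→ n14, —d→ n14
  n13 = a.0 | 0 :: —a→ n14
  n14 = 0 | 0 :: ∅
Run σ = ⟨d⟩ on P: start {m0}
  step 1 (d): {m3}
  ✓ P
Run σ = ⟨d⟩ on Q: start {n0}
  step 1 (d): ∅  — Q cannot continue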